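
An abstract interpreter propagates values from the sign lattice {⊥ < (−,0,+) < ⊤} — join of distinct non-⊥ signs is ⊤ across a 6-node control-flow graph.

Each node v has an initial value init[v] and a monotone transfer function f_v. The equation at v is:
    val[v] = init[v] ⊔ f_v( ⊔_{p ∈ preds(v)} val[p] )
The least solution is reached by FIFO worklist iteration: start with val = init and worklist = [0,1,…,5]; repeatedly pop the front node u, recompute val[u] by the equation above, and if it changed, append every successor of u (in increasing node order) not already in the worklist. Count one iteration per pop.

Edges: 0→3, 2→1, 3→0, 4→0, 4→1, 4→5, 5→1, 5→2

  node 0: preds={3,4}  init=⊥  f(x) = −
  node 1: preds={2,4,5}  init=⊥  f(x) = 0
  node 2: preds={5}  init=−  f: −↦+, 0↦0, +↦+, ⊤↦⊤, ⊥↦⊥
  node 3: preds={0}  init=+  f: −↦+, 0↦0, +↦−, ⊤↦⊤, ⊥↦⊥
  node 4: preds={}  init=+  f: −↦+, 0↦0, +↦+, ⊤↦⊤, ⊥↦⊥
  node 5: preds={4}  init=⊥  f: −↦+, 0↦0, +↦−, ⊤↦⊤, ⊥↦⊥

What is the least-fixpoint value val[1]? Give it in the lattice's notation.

Trace (9 dequeues):
  [1] u=0 | in + | out − | prev ⊥ | push {}
  [2] u=1 | in ⊤ | out 0 | prev ⊥ | push {}
  [3] u=2 | in ⊥ | out − | ==
  [4] u=3 | in − | out + | ==
  [5] u=4 | in ⊥ | out + | ==
  [6] u=5 | in + | out − | prev ⊥ | push {1,2}
  [7] u=1 | in ⊤ | out 0 | ==
  [8] u=2 | in − | out ⊤ | prev − | push {1}
  [9] u=1 | in ⊤ | out 0 | ==

Converged values:
  [0] −
  [1] 0
  [2] ⊤
  [3] +
  [4] +
  [5] −

0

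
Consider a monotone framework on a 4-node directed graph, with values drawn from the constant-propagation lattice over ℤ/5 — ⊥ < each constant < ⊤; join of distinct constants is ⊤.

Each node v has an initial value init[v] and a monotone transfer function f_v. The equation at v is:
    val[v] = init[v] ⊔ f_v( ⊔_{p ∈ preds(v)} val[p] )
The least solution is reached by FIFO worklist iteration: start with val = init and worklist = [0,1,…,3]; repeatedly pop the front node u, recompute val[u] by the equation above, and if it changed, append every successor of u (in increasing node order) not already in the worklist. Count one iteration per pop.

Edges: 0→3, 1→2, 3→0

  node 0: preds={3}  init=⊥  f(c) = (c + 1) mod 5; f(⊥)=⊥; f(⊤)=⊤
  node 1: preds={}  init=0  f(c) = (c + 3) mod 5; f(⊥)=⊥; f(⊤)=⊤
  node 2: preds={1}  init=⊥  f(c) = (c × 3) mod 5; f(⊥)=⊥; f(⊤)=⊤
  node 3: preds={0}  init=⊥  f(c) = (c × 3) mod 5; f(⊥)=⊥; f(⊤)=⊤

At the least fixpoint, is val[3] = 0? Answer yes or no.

no

Worklist (4 pops):
  #1 pop 0: in=⊥ → ⊥ (no change)
  #2 pop 1: in=⊥ → 0 (no change)
  #3 pop 2: in=0 → 0 (was ⊥); enqueue []
  #4 pop 3: in=⊥ → ⊥ (no change)

Fixpoint:
  val[0] = ⊥
  val[1] = 0
  val[2] = 0
  val[3] = ⊥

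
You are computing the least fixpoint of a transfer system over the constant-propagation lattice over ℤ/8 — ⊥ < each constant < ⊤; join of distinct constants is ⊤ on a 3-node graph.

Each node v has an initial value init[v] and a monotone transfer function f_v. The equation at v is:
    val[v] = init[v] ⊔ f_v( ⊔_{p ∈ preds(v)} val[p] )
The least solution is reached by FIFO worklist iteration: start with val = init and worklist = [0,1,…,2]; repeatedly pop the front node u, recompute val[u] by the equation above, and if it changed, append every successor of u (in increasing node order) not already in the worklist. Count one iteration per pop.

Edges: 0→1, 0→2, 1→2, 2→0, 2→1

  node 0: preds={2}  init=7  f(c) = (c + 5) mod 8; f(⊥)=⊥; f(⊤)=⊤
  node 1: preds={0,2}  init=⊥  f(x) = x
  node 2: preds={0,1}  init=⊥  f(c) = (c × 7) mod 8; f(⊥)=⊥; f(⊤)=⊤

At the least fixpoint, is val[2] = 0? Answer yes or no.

Iteration log — 8 steps:
  step 1. node 0  ⊔preds=⊥  new=7  stable
  step 2. node 1  ⊔preds=7  new=7  old=⊥  +wl: 
  step 3. node 2  ⊔preds=7  new=1  old=⊥  +wl: 0,1
  step 4. node 0  ⊔preds=1  new=⊤  old=7  +wl: 2
  step 5. node 1  ⊔preds=⊤  new=⊤  old=7  +wl: 
  step 6. node 2  ⊔preds=⊤  new=⊤  old=1  +wl: 0,1
  step 7. node 0  ⊔preds=⊤  new=⊤  stable
  step 8. node 1  ⊔preds=⊤  new=⊤  stable

Least fixpoint reached:
  node 0: ⊤
  node 1: ⊤
  node 2: ⊤

no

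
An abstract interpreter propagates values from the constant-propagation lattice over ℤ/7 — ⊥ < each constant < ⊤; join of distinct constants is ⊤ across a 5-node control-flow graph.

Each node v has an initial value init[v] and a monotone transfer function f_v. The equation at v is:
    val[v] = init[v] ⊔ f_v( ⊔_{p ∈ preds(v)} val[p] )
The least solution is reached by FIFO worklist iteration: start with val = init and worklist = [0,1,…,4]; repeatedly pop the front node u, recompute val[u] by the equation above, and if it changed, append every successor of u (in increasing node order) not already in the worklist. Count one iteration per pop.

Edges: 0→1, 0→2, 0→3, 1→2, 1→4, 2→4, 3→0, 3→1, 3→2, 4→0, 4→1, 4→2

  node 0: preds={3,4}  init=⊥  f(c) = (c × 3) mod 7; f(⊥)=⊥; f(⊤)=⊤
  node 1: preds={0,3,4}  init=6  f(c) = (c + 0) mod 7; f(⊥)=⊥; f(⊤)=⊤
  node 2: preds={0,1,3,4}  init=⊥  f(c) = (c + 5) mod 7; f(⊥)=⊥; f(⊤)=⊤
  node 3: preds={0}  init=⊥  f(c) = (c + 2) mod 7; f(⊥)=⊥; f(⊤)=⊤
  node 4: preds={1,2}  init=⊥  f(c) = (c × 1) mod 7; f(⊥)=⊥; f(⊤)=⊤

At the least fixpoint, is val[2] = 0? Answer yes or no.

Worklist (13 pops):
  #1 pop 0: in=⊥ → ⊥ (no change)
  #2 pop 1: in=⊥ → 6 (no change)
  #3 pop 2: in=6 → 4 (was ⊥); enqueue []
  #4 pop 3: in=⊥ → ⊥ (no change)
  #5 pop 4: in=⊤ → ⊤ (was ⊥); enqueue [0,1,2]
  #6 pop 0: in=⊤ → ⊤ (was ⊥); enqueue [3]
  #7 pop 1: in=⊤ → ⊤ (was 6); enqueue [4]
  #8 pop 2: in=⊤ → ⊤ (was 4); enqueue []
  #9 pop 3: in=⊤ → ⊤ (was ⊥); enqueue [0,1,2]
  #10 pop 4: in=⊤ → ⊤ (no change)
  #11 pop 0: in=⊤ → ⊤ (no change)
  #12 pop 1: in=⊤ → ⊤ (no change)
  #13 pop 2: in=⊤ → ⊤ (no change)

Fixpoint:
  val[0] = ⊤
  val[1] = ⊤
  val[2] = ⊤
  val[3] = ⊤
  val[4] = ⊤

no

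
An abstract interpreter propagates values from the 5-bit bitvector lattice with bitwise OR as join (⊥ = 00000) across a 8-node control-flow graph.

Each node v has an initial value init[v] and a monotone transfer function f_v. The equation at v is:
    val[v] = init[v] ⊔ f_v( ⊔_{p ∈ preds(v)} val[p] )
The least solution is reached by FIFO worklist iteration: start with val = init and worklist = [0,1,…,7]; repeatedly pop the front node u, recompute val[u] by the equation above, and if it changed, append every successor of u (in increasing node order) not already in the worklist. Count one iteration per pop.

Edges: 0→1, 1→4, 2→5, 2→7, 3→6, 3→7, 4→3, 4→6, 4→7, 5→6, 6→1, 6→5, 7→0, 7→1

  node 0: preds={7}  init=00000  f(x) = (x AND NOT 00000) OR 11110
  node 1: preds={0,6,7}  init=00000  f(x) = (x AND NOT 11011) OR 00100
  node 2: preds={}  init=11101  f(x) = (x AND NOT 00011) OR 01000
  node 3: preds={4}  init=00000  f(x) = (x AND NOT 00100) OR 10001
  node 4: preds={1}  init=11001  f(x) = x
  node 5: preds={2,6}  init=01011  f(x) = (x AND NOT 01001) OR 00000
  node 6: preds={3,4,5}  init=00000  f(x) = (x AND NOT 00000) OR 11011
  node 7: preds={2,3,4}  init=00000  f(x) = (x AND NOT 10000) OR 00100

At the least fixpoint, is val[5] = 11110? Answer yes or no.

Worklist (13 pops):
  #1 pop 0: in=00000 → 11110 (was 00000); enqueue []
  #2 pop 1: in=11110 → 00100 (was 00000); enqueue []
  #3 pop 2: in=00000 → 11101 (no change)
  #4 pop 3: in=11001 → 11001 (was 00000); enqueue []
  #5 pop 4: in=00100 → 11101 (was 11001); enqueue [3]
  #6 pop 5: in=11101 → 11111 (was 01011); enqueue []
  #7 pop 6: in=11111 → 11111 (was 00000); enqueue [1,5]
  #8 pop 7: in=11101 → 01101 (was 00000); enqueue [0]
  #9 pop 3: in=11101 → 11001 (no change)
  #10 pop 1: in=11111 → 00100 (no change)
  #11 pop 5: in=11111 → 11111 (no change)
  #12 pop 0: in=01101 → 11111 (was 11110); enqueue [1]
  #13 pop 1: in=11111 → 00100 (no change)

Fixpoint:
  val[0] = 11111
  val[1] = 00100
  val[2] = 11101
  val[3] = 11001
  val[4] = 11101
  val[5] = 11111
  val[6] = 11111
  val[7] = 01101

no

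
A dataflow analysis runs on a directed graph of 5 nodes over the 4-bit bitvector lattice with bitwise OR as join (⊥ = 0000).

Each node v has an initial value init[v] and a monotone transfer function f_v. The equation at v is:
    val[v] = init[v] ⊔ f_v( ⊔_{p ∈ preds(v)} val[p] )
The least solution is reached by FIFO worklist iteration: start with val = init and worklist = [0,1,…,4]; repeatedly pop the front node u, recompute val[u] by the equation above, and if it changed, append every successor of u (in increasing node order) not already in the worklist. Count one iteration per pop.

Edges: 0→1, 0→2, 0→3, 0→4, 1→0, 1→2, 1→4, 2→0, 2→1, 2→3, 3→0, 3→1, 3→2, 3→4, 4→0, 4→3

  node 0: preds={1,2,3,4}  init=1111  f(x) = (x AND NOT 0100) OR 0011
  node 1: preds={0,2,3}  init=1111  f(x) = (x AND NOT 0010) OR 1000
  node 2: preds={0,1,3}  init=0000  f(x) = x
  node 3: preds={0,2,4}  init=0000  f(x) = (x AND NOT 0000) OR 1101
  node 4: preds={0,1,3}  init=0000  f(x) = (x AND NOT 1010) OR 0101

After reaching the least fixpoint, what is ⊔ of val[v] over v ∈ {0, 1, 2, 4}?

1111

Iteration log — 9 steps:
  step 1. node 0  ⊔preds=1111  new=1111  stable
  step 2. node 1  ⊔preds=1111  new=1111  stable
  step 3. node 2  ⊔preds=1111  new=1111  old=0000  +wl: 0,1
  step 4. node 3  ⊔preds=1111  new=1111  old=0000  +wl: 2
  step 5. node 4  ⊔preds=1111  new=0101  old=0000  +wl: 3
  step 6. node 0  ⊔preds=1111  new=1111  stable
  step 7. node 1  ⊔preds=1111  new=1111  stable
  step 8. node 2  ⊔preds=1111  new=1111  stable
  step 9. node 3  ⊔preds=1111  new=1111  stable

Least fixpoint reached:
  node 0: 1111
  node 1: 1111
  node 2: 1111
  node 3: 1111
  node 4: 0101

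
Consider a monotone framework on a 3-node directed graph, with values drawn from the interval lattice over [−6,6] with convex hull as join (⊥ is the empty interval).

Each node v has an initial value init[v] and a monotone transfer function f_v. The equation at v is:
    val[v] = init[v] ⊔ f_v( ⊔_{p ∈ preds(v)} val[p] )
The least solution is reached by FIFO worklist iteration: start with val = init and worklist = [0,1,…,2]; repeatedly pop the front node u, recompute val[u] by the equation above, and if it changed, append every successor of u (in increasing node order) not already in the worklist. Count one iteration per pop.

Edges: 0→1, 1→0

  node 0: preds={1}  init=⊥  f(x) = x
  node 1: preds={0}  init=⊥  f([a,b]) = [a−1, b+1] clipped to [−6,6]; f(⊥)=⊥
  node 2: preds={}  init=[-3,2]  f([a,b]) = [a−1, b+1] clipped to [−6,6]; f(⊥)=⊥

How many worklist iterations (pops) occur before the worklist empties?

Iteration log — 3 steps:
  step 1. node 0  ⊔preds=⊥  new=⊥  stable
  step 2. node 1  ⊔preds=⊥  new=⊥  stable
  step 3. node 2  ⊔preds=⊥  new=[-3,2]  stable

Least fixpoint reached:
  node 0: ⊥
  node 1: ⊥
  node 2: [-3,2]

3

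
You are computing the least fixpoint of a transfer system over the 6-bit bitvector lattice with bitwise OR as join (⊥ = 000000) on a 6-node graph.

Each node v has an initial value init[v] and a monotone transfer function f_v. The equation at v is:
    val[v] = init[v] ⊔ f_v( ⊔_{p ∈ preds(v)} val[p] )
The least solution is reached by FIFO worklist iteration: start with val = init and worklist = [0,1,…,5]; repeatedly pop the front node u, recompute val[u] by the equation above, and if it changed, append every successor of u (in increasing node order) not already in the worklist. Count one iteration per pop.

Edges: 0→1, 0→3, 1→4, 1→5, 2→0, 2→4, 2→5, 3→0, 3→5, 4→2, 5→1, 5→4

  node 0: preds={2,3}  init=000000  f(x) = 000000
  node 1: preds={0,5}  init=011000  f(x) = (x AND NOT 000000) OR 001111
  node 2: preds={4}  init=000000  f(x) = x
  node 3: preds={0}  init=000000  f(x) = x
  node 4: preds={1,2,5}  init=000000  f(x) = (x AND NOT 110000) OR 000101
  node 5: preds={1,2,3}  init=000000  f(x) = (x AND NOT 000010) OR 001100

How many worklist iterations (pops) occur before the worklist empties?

Trace (11 dequeues):
  [1] u=0 | in 000000 | out 000000 | ==
  [2] u=1 | in 000000 | out 011111 | prev 011000 | push {}
  [3] u=2 | in 000000 | out 000000 | ==
  [4] u=3 | in 000000 | out 000000 | ==
  [5] u=4 | in 011111 | out 001111 | prev 000000 | push {2}
  [6] u=5 | in 011111 | out 011101 | prev 000000 | push {1,4}
  [7] u=2 | in 001111 | out 001111 | prev 000000 | push {0,5}
  [8] u=1 | in 011101 | out 011111 | ==
  [9] u=4 | in 011111 | out 001111 | ==
  [10] u=0 | in 001111 | out 000000 | ==
  [11] u=5 | in 011111 | out 011101 | ==

Converged values:
  [0] 000000
  [1] 011111
  [2] 001111
  [3] 000000
  [4] 001111
  [5] 011101

11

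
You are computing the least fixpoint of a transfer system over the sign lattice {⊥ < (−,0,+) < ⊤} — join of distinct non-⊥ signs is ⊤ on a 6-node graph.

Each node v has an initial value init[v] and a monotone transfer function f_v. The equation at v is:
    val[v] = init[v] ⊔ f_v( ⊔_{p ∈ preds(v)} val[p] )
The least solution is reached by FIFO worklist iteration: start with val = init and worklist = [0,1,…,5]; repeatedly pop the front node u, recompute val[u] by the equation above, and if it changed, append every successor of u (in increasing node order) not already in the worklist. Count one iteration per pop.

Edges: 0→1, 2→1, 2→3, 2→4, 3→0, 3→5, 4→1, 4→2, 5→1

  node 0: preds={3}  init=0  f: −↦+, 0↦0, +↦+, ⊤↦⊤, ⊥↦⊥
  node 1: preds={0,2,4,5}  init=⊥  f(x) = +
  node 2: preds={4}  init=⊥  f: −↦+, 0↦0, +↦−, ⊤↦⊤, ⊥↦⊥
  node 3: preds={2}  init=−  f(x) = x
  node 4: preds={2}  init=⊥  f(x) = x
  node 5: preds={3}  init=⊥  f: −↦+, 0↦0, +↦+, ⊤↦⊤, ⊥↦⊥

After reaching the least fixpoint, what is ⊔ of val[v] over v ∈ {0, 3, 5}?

Iteration log — 7 steps:
  step 1. node 0  ⊔preds=−  new=⊤  old=0  +wl: 
  step 2. node 1  ⊔preds=⊤  new=+  old=⊥  +wl: 
  step 3. node 2  ⊔preds=⊥  new=⊥  stable
  step 4. node 3  ⊔preds=⊥  new=−  stable
  step 5. node 4  ⊔preds=⊥  new=⊥  stable
  step 6. node 5  ⊔preds=−  new=+  old=⊥  +wl: 1
  step 7. node 1  ⊔preds=⊤  new=+  stable

Least fixpoint reached:
  node 0: ⊤
  node 1: +
  node 2: ⊥
  node 3: −
  node 4: ⊥
  node 5: +

⊤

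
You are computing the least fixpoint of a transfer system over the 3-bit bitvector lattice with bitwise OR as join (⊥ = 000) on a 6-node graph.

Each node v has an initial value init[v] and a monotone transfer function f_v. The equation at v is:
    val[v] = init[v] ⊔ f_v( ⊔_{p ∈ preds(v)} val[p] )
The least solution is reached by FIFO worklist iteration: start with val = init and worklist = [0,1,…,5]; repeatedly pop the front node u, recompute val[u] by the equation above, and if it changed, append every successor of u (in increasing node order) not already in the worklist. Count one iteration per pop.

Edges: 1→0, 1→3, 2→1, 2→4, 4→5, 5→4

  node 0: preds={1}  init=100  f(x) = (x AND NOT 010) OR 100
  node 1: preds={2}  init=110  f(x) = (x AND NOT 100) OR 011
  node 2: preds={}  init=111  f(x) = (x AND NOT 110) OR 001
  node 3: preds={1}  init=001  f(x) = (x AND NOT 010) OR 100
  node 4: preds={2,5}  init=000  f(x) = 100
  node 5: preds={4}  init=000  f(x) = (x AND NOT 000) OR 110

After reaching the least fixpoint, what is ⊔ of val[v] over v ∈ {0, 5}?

111

Trace (8 dequeues):
  [1] u=0 | in 110 | out 100 | ==
  [2] u=1 | in 111 | out 111 | prev 110 | push {0}
  [3] u=2 | in 000 | out 111 | ==
  [4] u=3 | in 111 | out 101 | prev 001 | push {}
  [5] u=4 | in 111 | out 100 | prev 000 | push {}
  [6] u=5 | in 100 | out 110 | prev 000 | push {4}
  [7] u=0 | in 111 | out 101 | prev 100 | push {}
  [8] u=4 | in 111 | out 100 | ==

Converged values:
  [0] 101
  [1] 111
  [2] 111
  [3] 101
  [4] 100
  [5] 110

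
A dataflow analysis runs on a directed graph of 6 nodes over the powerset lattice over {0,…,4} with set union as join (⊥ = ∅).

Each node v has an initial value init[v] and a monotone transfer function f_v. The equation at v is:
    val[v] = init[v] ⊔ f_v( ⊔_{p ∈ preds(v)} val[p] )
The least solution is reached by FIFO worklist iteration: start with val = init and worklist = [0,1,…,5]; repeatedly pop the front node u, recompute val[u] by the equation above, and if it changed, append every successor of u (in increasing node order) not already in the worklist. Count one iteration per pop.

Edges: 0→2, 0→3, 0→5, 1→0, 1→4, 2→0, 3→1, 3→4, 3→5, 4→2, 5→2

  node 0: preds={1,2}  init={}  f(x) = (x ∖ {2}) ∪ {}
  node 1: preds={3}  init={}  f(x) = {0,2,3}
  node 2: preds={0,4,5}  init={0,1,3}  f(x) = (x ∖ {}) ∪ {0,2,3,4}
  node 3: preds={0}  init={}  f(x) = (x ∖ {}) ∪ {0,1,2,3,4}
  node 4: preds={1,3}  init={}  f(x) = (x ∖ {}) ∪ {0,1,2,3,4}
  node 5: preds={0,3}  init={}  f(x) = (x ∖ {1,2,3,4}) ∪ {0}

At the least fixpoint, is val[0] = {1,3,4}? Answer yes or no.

no

Trace (11 dequeues):
  [1] u=0 | in {0,1,3} | out {0,1,3} | prev {} | push {}
  [2] u=1 | in {} | out {0,2,3} | prev {} | push {0}
  [3] u=2 | in {0,1,3} | out {0,1,2,3,4} | prev {0,1,3} | push {}
  [4] u=3 | in {0,1,3} | out {0,1,2,3,4} | prev {} | push {1}
  [5] u=4 | in {0,1,2,3,4} | out {0,1,2,3,4} | prev {} | push {2}
  [6] u=5 | in {0,1,2,3,4} | out {0} | prev {} | push {}
  [7] u=0 | in {0,1,2,3,4} | out {0,1,3,4} | prev {0,1,3} | push {3,5}
  [8] u=1 | in {0,1,2,3,4} | out {0,2,3} | ==
  [9] u=2 | in {0,1,2,3,4} | out {0,1,2,3,4} | ==
  [10] u=3 | in {0,1,3,4} | out {0,1,2,3,4} | ==
  [11] u=5 | in {0,1,2,3,4} | out {0} | ==

Converged values:
  [0] {0,1,3,4}
  [1] {0,2,3}
  [2] {0,1,2,3,4}
  [3] {0,1,2,3,4}
  [4] {0,1,2,3,4}
  [5] {0}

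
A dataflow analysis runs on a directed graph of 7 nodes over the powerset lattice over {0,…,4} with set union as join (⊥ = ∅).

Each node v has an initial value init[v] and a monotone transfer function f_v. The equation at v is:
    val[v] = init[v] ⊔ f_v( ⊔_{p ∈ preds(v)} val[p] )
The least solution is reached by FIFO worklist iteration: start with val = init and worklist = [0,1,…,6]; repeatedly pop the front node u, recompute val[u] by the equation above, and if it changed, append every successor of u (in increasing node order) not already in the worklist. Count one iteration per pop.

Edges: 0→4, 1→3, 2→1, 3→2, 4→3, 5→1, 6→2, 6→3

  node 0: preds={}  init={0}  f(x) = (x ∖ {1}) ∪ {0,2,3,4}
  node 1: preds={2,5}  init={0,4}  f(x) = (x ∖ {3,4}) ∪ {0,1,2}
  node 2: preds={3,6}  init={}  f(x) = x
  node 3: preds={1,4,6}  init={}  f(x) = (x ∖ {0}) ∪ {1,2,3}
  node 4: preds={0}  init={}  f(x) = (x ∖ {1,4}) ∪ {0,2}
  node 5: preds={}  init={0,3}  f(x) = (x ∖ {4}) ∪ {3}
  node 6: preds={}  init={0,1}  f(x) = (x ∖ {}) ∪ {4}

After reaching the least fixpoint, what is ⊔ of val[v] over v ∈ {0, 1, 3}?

Worklist (11 pops):
  #1 pop 0: in={} → {0,2,3,4} (was {0}); enqueue []
  #2 pop 1: in={0,3} → {0,1,2,4} (was {0,4}); enqueue []
  #3 pop 2: in={0,1} → {0,1} (was {}); enqueue [1]
  #4 pop 3: in={0,1,2,4} → {1,2,3,4} (was {}); enqueue [2]
  #5 pop 4: in={0,2,3,4} → {0,2,3} (was {}); enqueue [3]
  #6 pop 5: in={} → {0,3} (no change)
  #7 pop 6: in={} → {0,1,4} (was {0,1}); enqueue []
  #8 pop 1: in={0,1,3} → {0,1,2,4} (no change)
  #9 pop 2: in={0,1,2,3,4} → {0,1,2,3,4} (was {0,1}); enqueue [1]
  #10 pop 3: in={0,1,2,3,4} → {1,2,3,4} (no change)
  #11 pop 1: in={0,1,2,3,4} → {0,1,2,4} (no change)

Fixpoint:
  val[0] = {0,2,3,4}
  val[1] = {0,1,2,4}
  val[2] = {0,1,2,3,4}
  val[3] = {1,2,3,4}
  val[4] = {0,2,3}
  val[5] = {0,3}
  val[6] = {0,1,4}

{0,1,2,3,4}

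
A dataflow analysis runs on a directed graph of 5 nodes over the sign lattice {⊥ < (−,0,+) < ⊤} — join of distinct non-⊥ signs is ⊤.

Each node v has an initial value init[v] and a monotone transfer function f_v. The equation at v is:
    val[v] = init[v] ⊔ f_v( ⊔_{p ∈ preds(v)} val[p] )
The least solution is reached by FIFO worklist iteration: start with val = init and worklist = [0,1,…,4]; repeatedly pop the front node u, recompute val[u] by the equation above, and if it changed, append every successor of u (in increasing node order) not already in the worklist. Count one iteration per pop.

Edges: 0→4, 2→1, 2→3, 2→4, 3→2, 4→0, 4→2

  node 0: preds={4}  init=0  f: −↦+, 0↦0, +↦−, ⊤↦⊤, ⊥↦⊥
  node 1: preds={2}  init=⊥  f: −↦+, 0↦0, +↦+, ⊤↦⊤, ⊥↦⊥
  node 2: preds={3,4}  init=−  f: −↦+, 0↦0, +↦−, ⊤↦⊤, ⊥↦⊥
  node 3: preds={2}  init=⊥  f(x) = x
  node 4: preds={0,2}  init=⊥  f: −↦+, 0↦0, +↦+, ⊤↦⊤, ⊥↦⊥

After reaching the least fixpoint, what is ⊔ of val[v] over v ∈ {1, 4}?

⊤

Worklist (11 pops):
  #1 pop 0: in=⊥ → 0 (no change)
  #2 pop 1: in=− → + (was ⊥); enqueue []
  #3 pop 2: in=⊥ → − (no change)
  #4 pop 3: in=− → − (was ⊥); enqueue [2]
  #5 pop 4: in=⊤ → ⊤ (was ⊥); enqueue [0]
  #6 pop 2: in=⊤ → ⊤ (was −); enqueue [1,3,4]
  #7 pop 0: in=⊤ → ⊤ (was 0); enqueue []
  #8 pop 1: in=⊤ → ⊤ (was +); enqueue []
  #9 pop 3: in=⊤ → ⊤ (was −); enqueue [2]
  #10 pop 4: in=⊤ → ⊤ (no change)
  #11 pop 2: in=⊤ → ⊤ (no change)

Fixpoint:
  val[0] = ⊤
  val[1] = ⊤
  val[2] = ⊤
  val[3] = ⊤
  val[4] = ⊤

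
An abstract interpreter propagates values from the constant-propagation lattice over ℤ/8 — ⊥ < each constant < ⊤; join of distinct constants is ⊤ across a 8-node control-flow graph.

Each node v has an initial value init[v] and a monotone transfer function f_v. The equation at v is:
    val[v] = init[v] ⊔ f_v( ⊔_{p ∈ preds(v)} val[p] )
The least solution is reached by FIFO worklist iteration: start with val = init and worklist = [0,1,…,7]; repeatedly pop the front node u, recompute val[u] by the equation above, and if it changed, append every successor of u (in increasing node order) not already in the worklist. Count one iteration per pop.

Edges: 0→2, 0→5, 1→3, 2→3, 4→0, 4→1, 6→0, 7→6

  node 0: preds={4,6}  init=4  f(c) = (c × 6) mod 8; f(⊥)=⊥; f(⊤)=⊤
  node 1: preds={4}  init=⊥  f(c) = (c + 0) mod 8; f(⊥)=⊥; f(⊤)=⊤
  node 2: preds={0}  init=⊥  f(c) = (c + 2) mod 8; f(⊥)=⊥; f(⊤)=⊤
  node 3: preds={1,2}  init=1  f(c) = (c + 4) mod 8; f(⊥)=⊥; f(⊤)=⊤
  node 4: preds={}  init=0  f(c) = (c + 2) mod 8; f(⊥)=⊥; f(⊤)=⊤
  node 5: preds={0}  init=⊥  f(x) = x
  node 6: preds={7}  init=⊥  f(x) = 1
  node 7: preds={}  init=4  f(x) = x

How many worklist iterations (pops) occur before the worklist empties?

9

Worklist (9 pops):
  #1 pop 0: in=0 → ⊤ (was 4); enqueue []
  #2 pop 1: in=0 → 0 (was ⊥); enqueue []
  #3 pop 2: in=⊤ → ⊤ (was ⊥); enqueue []
  #4 pop 3: in=⊤ → ⊤ (was 1); enqueue []
  #5 pop 4: in=⊥ → 0 (no change)
  #6 pop 5: in=⊤ → ⊤ (was ⊥); enqueue []
  #7 pop 6: in=4 → 1 (was ⊥); enqueue [0]
  #8 pop 7: in=⊥ → 4 (no change)
  #9 pop 0: in=⊤ → ⊤ (no change)

Fixpoint:
  val[0] = ⊤
  val[1] = 0
  val[2] = ⊤
  val[3] = ⊤
  val[4] = 0
  val[5] = ⊤
  val[6] = 1
  val[7] = 4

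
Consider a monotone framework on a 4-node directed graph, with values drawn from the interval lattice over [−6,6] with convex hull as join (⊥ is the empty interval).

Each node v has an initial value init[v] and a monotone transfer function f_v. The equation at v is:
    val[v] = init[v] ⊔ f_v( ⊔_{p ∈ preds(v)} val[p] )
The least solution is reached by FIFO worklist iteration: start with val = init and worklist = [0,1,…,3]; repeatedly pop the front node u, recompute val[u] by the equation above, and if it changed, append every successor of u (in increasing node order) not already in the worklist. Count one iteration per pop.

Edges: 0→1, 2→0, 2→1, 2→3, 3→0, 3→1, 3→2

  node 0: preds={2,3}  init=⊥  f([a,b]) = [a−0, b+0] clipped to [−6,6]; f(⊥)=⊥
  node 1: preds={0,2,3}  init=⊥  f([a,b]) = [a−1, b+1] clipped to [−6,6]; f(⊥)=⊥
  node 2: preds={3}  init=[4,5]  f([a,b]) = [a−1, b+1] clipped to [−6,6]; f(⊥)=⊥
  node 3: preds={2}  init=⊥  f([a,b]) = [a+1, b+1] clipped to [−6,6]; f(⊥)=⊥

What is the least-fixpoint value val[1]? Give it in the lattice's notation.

Iteration log — 10 steps:
  step 1. node 0  ⊔preds=[4,5]  new=[4,5]  old=⊥  +wl: 
  step 2. node 1  ⊔preds=[4,5]  new=[3,6]  old=⊥  +wl: 
  step 3. node 2  ⊔preds=⊥  new=[4,5]  stable
  step 4. node 3  ⊔preds=[4,5]  new=[5,6]  old=⊥  +wl: 0,1,2
  step 5. node 0  ⊔preds=[4,6]  new=[4,6]  old=[4,5]  +wl: 
  step 6. node 1  ⊔preds=[4,6]  new=[3,6]  stable
  step 7. node 2  ⊔preds=[5,6]  new=[4,6]  old=[4,5]  +wl: 0,1,3
  step 8. node 0  ⊔preds=[4,6]  new=[4,6]  stable
  step 9. node 1  ⊔preds=[4,6]  new=[3,6]  stable
  step 10. node 3  ⊔preds=[4,6]  new=[5,6]  stable

Least fixpoint reached:
  node 0: [4,6]
  node 1: [3,6]
  node 2: [4,6]
  node 3: [5,6]

[3,6]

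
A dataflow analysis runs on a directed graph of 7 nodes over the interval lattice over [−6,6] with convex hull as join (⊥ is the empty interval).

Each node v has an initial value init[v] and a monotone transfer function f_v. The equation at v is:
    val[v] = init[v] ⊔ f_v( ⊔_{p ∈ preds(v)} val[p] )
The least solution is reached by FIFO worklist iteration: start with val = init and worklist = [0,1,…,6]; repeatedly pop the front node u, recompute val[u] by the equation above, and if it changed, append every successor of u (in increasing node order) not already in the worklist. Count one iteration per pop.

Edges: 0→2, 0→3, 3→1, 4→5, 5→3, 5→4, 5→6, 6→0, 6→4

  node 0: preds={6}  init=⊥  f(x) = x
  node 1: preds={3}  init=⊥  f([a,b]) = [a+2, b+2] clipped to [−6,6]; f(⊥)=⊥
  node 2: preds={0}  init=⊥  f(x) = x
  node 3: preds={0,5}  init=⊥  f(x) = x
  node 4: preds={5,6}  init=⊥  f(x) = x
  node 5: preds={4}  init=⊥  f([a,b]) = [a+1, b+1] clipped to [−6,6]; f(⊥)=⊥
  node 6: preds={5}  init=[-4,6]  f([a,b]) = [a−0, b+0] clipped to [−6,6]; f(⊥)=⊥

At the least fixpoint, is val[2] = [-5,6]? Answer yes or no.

Trace (10 dequeues):
  [1] u=0 | in [-4,6] | out [-4,6] | prev ⊥ | push {}
  [2] u=1 | in ⊥ | out ⊥ | ==
  [3] u=2 | in [-4,6] | out [-4,6] | prev ⊥ | push {}
  [4] u=3 | in [-4,6] | out [-4,6] | prev ⊥ | push {1}
  [5] u=4 | in [-4,6] | out [-4,6] | prev ⊥ | push {}
  [6] u=5 | in [-4,6] | out [-3,6] | prev ⊥ | push {3,4}
  [7] u=6 | in [-3,6] | out [-4,6] | ==
  [8] u=1 | in [-4,6] | out [-2,6] | prev ⊥ | push {}
  [9] u=3 | in [-4,6] | out [-4,6] | ==
  [10] u=4 | in [-4,6] | out [-4,6] | ==

Converged values:
  [0] [-4,6]
  [1] [-2,6]
  [2] [-4,6]
  [3] [-4,6]
  [4] [-4,6]
  [5] [-3,6]
  [6] [-4,6]

no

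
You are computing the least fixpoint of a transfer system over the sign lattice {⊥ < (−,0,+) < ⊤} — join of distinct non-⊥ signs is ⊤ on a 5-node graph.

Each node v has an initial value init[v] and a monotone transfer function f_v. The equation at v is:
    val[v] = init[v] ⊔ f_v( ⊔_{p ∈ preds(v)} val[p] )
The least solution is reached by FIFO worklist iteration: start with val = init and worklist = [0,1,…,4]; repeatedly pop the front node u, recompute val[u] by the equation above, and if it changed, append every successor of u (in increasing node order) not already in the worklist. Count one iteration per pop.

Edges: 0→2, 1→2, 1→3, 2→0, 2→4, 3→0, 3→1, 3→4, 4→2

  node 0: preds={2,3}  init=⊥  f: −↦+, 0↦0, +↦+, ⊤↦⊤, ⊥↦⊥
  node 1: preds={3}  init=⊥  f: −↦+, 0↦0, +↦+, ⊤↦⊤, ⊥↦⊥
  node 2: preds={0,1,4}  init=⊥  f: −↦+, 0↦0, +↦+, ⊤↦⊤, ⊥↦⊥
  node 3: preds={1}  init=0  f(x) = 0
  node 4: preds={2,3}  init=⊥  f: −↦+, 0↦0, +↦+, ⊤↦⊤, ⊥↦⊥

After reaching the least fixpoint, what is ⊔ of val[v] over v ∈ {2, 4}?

0

Iteration log — 7 steps:
  step 1. node 0  ⊔preds=0  new=0  old=⊥  +wl: 
  step 2. node 1  ⊔preds=0  new=0  old=⊥  +wl: 
  step 3. node 2  ⊔preds=0  new=0  old=⊥  +wl: 0
  step 4. node 3  ⊔preds=0  new=0  stable
  step 5. node 4  ⊔preds=0  new=0  old=⊥  +wl: 2
  step 6. node 0  ⊔preds=0  new=0  stable
  step 7. node 2  ⊔preds=0  new=0  stable

Least fixpoint reached:
  node 0: 0
  node 1: 0
  node 2: 0
  node 3: 0
  node 4: 0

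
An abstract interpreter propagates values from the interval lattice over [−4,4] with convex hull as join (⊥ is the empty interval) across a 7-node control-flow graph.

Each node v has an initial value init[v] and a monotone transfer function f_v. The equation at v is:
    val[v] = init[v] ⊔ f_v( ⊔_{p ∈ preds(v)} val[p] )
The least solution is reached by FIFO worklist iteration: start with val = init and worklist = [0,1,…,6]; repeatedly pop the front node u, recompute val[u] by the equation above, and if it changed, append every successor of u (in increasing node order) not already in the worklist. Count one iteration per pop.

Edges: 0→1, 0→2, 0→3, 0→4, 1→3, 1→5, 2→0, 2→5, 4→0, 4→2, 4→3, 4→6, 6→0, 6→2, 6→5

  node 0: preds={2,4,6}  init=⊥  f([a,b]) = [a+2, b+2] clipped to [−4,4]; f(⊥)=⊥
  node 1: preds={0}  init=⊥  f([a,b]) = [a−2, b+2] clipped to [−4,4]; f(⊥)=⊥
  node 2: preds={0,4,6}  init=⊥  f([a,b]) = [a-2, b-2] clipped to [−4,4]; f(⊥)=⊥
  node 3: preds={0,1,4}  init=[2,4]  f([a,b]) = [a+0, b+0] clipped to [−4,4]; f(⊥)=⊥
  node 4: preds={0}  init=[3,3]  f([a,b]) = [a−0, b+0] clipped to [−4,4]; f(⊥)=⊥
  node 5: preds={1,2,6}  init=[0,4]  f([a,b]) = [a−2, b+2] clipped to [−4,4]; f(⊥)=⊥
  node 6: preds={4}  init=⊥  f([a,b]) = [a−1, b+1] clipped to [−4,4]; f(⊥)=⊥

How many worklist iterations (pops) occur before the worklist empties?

79

Trace (79 dequeues):
  [1] u=0 | in [3,3] | out [4,4] | prev ⊥ | push {}
  [2] u=1 | in [4,4] | out [2,4] | prev ⊥ | push {}
  [3] u=2 | in [3,4] | out [1,2] | prev ⊥ | push {0}
  [4] u=3 | in [2,4] | out [2,4] | ==
  [5] u=4 | in [4,4] | out [3,4] | prev [3,3] | push {2,3}
  [6] u=5 | in [1,4] | out [-1,4] | prev [0,4] | push {}
  [7] u=6 | in [3,4] | out [2,4] | prev ⊥ | push {5}
  [8] u=0 | in [1,4] | out [3,4] | prev [4,4] | push {1,4}
  [9] u=2 | in [2,4] | out [0,2] | prev [1,2] | push {0}
  [10] u=3 | in [2,4] | out [2,4] | ==
  [11] u=5 | in [0,4] | out [-2,4] | prev [-1,4] | push {}
  [12] u=1 | in [3,4] | out [1,4] | prev [2,4] | push {3,5}
  [13] u=4 | in [3,4] | out [3,4] | ==
  [14] u=0 | in [0,4] | out [2,4] | prev [3,4] | push {1,2,4}
  [15] u=3 | in [1,4] | out [1,4] | prev [2,4] | push {}
  [16] u=5 | in [0,4] | out [-2,4] | ==
  [17] u=1 | in [2,4] | out [0,4] | prev [1,4] | push {3,5}
  [18] u=2 | in [2,4] | out [0,2] | ==
  [19] u=4 | in [2,4] | out [2,4] | prev [3,4] | push {0,2,6}
  [20] u=3 | in [0,4] | out [0,4] | prev [1,4] | push {}
  [21] u=5 | in [0,4] | out [-2,4] | ==
  [22] u=0 | in [0,4] | out [2,4] | ==
  [23] u=2 | in [2,4] | out [0,2] | ==
  [24] u=6 | in [2,4] | out [1,4] | prev [2,4] | push {0,2,5}
  [25] u=0 | in [0,4] | out [2,4] | ==
  [26] u=2 | in [1,4] | out [-1,2] | prev [0,2] | push {0}
  [27] u=5 | in [-1,4] | out [-3,4] | prev [-2,4] | push {}
  [28] u=0 | in [-1,4] | out [1,4] | prev [2,4] | push {1,2,3,4}
  [29] u=1 | in [1,4] | out [-1,4] | prev [0,4] | push {5}
  [30] u=2 | in [1,4] | out [-1,2] | ==
  [31] u=3 | in [-1,4] | out [-1,4] | prev [0,4] | push {}
  [32] u=4 | in [1,4] | out [1,4] | prev [2,4] | push {0,2,3,6}
  [33] u=5 | in [-1,4] | out [-3,4] | ==
  [34] u=0 | in [-1,4] | out [1,4] | ==
  [35] u=2 | in [1,4] | out [-1,2] | ==
  [36] u=3 | in [-1,4] | out [-1,4] | ==
  [37] u=6 | in [1,4] | out [0,4] | prev [1,4] | push {0,2,5}
  [38] u=0 | in [-1,4] | out [1,4] | ==
  [39] u=2 | in [0,4] | out [-2,2] | prev [-1,2] | push {0}
  [40] u=5 | in [-2,4] | out [-4,4] | prev [-3,4] | push {}
  [41] u=0 | in [-2,4] | out [0,4] | prev [1,4] | push {1,2,3,4}
  [42] u=1 | in [0,4] | out [-2,4] | prev [-1,4] | push {5}
  [43] u=2 | in [0,4] | out [-2,2] | ==
  [44] u=3 | in [-2,4] | out [-2,4] | prev [-1,4] | push {}
  [45] u=4 | in [0,4] | out [0,4] | prev [1,4] | push {0,2,3,6}
  [46] u=5 | in [-2,4] | out [-4,4] | ==
  [47] u=0 | in [-2,4] | out [0,4] | ==
  [48] u=2 | in [0,4] | out [-2,2] | ==
  [49] u=3 | in [-2,4] | out [-2,4] | ==
  [50] u=6 | in [0,4] | out [-1,4] | prev [0,4] | push {0,2,5}
  [51] u=0 | in [-2,4] | out [0,4] | ==
  [52] u=2 | in [-1,4] | out [-3,2] | prev [-2,2] | push {0}
  [53] u=5 | in [-3,4] | out [-4,4] | ==
  [54] u=0 | in [-3,4] | out [-1,4] | prev [0,4] | push {1,2,3,4}
  [55] u=1 | in [-1,4] | out [-3,4] | prev [-2,4] | push {5}
  [56] u=2 | in [-1,4] | out [-3,2] | ==
  [57] u=3 | in [-3,4] | out [-3,4] | prev [-2,4] | push {}
  [58] u=4 | in [-1,4] | out [-1,4] | prev [0,4] | push {0,2,3,6}
  [59] u=5 | in [-3,4] | out [-4,4] | ==
  [60] u=0 | in [-3,4] | out [-1,4] | ==
  [61] u=2 | in [-1,4] | out [-3,2] | ==
  [62] u=3 | in [-3,4] | out [-3,4] | ==
  [63] u=6 | in [-1,4] | out [-2,4] | prev [-1,4] | push {0,2,5}
  [64] u=0 | in [-3,4] | out [-1,4] | ==
  [65] u=2 | in [-2,4] | out [-4,2] | prev [-3,2] | push {0}
  [66] u=5 | in [-4,4] | out [-4,4] | ==
  [67] u=0 | in [-4,4] | out [-2,4] | prev [-1,4] | push {1,2,3,4}
  [68] u=1 | in [-2,4] | out [-4,4] | prev [-3,4] | push {5}
  [69] u=2 | in [-2,4] | out [-4,2] | ==
  [70] u=3 | in [-4,4] | out [-4,4] | prev [-3,4] | push {}
  [71] u=4 | in [-2,4] | out [-2,4] | prev [-1,4] | push {0,2,3,6}
  [72] u=5 | in [-4,4] | out [-4,4] | ==
  [73] u=0 | in [-4,4] | out [-2,4] | ==
  [74] u=2 | in [-2,4] | out [-4,2] | ==
  [75] u=3 | in [-4,4] | out [-4,4] | ==
  [76] u=6 | in [-2,4] | out [-3,4] | prev [-2,4] | push {0,2,5}
  [77] u=0 | in [-4,4] | out [-2,4] | ==
  [78] u=2 | in [-3,4] | out [-4,2] | ==
  [79] u=5 | in [-4,4] | out [-4,4] | ==

Converged values:
  [0] [-2,4]
  [1] [-4,4]
  [2] [-4,2]
  [3] [-4,4]
  [4] [-2,4]
  [5] [-4,4]
  [6] [-3,4]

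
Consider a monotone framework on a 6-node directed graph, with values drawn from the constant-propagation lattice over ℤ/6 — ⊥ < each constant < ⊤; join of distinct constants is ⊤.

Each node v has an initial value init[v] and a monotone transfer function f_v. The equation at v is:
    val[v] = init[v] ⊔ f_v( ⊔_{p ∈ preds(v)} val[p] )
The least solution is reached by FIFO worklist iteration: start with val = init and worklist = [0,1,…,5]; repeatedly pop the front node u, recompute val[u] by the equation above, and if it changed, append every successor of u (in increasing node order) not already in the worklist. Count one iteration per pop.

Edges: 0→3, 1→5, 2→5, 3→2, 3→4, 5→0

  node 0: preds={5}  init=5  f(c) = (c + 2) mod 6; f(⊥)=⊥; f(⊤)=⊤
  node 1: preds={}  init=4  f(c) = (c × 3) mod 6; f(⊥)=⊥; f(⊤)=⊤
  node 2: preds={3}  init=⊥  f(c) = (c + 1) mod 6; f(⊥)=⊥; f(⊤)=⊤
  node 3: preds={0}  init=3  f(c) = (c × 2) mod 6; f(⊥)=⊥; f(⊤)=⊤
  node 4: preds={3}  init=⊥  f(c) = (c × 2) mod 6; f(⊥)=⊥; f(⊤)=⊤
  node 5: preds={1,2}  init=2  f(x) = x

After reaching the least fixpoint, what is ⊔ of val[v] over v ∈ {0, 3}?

⊤

Worklist (9 pops):
  #1 pop 0: in=2 → ⊤ (was 5); enqueue []
  #2 pop 1: in=⊥ → 4 (no change)
  #3 pop 2: in=3 → 4 (was ⊥); enqueue []
  #4 pop 3: in=⊤ → ⊤ (was 3); enqueue [2]
  #5 pop 4: in=⊤ → ⊤ (was ⊥); enqueue []
  #6 pop 5: in=4 → ⊤ (was 2); enqueue [0]
  #7 pop 2: in=⊤ → ⊤ (was 4); enqueue [5]
  #8 pop 0: in=⊤ → ⊤ (no change)
  #9 pop 5: in=⊤ → ⊤ (no change)

Fixpoint:
  val[0] = ⊤
  val[1] = 4
  val[2] = ⊤
  val[3] = ⊤
  val[4] = ⊤
  val[5] = ⊤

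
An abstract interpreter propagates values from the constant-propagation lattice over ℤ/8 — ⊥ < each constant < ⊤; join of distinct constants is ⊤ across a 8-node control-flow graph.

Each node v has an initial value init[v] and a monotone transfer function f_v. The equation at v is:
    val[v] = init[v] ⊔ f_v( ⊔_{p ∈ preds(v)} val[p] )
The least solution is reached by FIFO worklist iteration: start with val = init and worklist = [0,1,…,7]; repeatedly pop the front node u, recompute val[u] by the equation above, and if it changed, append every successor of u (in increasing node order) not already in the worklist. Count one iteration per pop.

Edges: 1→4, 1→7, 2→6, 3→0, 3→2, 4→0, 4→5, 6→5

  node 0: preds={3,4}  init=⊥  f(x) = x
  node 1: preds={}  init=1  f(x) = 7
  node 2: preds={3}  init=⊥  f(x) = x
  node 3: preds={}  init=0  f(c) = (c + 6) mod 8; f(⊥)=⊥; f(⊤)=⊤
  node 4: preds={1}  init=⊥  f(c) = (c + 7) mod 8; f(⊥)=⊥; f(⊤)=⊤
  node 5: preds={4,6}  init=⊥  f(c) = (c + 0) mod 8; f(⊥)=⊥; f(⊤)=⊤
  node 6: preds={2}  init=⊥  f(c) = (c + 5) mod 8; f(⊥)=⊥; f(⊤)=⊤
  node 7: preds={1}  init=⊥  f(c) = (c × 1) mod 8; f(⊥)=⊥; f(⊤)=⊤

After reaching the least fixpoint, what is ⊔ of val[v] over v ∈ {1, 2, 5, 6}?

Trace (10 dequeues):
  [1] u=0 | in 0 | out 0 | prev ⊥ | push {}
  [2] u=1 | in ⊥ | out ⊤ | prev 1 | push {}
  [3] u=2 | in 0 | out 0 | prev ⊥ | push {}
  [4] u=3 | in ⊥ | out 0 | ==
  [5] u=4 | in ⊤ | out ⊤ | prev ⊥ | push {0}
  [6] u=5 | in ⊤ | out ⊤ | prev ⊥ | push {}
  [7] u=6 | in 0 | out 5 | prev ⊥ | push {5}
  [8] u=7 | in ⊤ | out ⊤ | prev ⊥ | push {}
  [9] u=0 | in ⊤ | out ⊤ | prev 0 | push {}
  [10] u=5 | in ⊤ | out ⊤ | ==

Converged values:
  [0] ⊤
  [1] ⊤
  [2] 0
  [3] 0
  [4] ⊤
  [5] ⊤
  [6] 5
  [7] ⊤

⊤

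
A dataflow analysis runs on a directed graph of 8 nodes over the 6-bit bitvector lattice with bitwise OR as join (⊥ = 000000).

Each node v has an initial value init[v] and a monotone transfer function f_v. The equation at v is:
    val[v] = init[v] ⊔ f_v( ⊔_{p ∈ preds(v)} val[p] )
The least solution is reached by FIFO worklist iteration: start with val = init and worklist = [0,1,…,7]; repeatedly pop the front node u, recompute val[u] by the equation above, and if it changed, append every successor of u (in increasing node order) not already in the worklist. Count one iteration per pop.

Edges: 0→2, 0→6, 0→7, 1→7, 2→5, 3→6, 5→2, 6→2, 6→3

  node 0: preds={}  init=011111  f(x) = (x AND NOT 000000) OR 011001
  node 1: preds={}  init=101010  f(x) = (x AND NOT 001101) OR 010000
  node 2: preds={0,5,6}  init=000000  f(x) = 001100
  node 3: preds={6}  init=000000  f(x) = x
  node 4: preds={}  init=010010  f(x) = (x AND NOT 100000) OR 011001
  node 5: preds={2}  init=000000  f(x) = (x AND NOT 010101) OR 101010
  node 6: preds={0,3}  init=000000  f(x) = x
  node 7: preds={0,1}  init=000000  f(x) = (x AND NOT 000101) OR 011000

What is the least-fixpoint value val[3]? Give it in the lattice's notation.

Trace (11 dequeues):
  [1] u=0 | in 000000 | out 011111 | ==
  [2] u=1 | in 000000 | out 111010 | prev 101010 | push {}
  [3] u=2 | in 011111 | out 001100 | prev 000000 | push {}
  [4] u=3 | in 000000 | out 000000 | ==
  [5] u=4 | in 000000 | out 011011 | prev 010010 | push {}
  [6] u=5 | in 001100 | out 101010 | prev 000000 | push {2}
  [7] u=6 | in 011111 | out 011111 | prev 000000 | push {3}
  [8] u=7 | in 111111 | out 111010 | prev 000000 | push {}
  [9] u=2 | in 111111 | out 001100 | ==
  [10] u=3 | in 011111 | out 011111 | prev 000000 | push {6}
  [11] u=6 | in 011111 | out 011111 | ==

Converged values:
  [0] 011111
  [1] 111010
  [2] 001100
  [3] 011111
  [4] 011011
  [5] 101010
  [6] 011111
  [7] 111010

011111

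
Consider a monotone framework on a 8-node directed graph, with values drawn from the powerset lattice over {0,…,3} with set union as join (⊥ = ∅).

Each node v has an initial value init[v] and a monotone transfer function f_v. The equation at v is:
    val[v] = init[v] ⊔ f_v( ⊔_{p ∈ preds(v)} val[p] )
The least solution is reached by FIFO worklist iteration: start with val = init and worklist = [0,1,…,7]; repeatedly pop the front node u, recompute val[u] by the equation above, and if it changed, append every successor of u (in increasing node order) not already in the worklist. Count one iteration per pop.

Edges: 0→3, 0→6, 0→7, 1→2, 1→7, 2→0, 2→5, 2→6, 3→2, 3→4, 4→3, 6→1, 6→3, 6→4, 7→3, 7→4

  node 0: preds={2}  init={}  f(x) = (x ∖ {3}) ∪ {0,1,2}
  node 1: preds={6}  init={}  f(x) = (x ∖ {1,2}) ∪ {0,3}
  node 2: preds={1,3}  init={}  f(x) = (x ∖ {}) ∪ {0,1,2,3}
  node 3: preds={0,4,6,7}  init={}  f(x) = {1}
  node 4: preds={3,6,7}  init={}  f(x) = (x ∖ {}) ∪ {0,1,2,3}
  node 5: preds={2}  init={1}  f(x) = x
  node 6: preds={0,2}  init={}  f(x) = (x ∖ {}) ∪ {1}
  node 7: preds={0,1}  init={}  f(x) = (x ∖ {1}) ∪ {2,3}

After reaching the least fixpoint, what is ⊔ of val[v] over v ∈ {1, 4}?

Iteration log — 13 steps:
  step 1. node 0  ⊔preds={}  new={0,1,2}  old={}  +wl: 
  step 2. node 1  ⊔preds={}  new={0,3}  old={}  +wl: 
  step 3. node 2  ⊔preds={0,3}  new={0,1,2,3}  old={}  +wl: 0
  step 4. node 3  ⊔preds={0,1,2}  new={1}  old={}  +wl: 2
  step 5. node 4  ⊔preds={1}  new={0,1,2,3}  old={}  +wl: 3
  step 6. node 5  ⊔preds={0,1,2,3}  new={0,1,2,3}  old={1}  +wl: 
  step 7. node 6  ⊔preds={0,1,2,3}  new={0,1,2,3}  old={}  +wl: 1,4
  step 8. node 7  ⊔preds={0,1,2,3}  new={0,2,3}  old={}  +wl: 
  step 9. node 0  ⊔preds={0,1,2,3}  new={0,1,2}  stable
  step 10. node 2  ⊔preds={0,1,3}  new={0,1,2,3}  stable
  step 11. node 3  ⊔preds={0,1,2,3}  new={1}  stable
  step 12. node 1  ⊔preds={0,1,2,3}  new={0,3}  stable
  step 13. node 4  ⊔preds={0,1,2,3}  new={0,1,2,3}  stable

Least fixpoint reached:
  node 0: {0,1,2}
  node 1: {0,3}
  node 2: {0,1,2,3}
  node 3: {1}
  node 4: {0,1,2,3}
  node 5: {0,1,2,3}
  node 6: {0,1,2,3}
  node 7: {0,2,3}

{0,1,2,3}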